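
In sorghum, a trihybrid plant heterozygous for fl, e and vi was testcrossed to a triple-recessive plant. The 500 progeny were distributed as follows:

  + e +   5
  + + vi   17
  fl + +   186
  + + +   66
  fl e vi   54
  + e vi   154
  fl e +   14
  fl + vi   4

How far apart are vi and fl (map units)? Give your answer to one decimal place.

25.8 map units

The two most frequent reciprocal classes, + e vi and fl + +, are the parental types, so the F1 was + e vi / fl + +.
The two rarest classes, + e + and fl + vi, are the double crossovers. Comparing them with the parentals, only the vi allele has switched, so vi is the middle locus and the order is e – vi – fl.
Crossovers in the vi–fl interval produce the single-crossover classes fl e vi and + + + (54 + 66 = 120) plus the double crossovers (9).
RF(vi–fl) = (120 + 9) / 500 = 129/500 = 0.2580 → 25.8 map units.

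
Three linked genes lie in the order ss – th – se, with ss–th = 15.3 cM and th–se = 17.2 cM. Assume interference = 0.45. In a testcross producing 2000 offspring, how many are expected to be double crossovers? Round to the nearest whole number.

29

Map distances give recombination frequencies of 0.153 and 0.172 for the two intervals.
With interference 0.45 (so coincidence = 0.55), expected double-crossover frequency = 0.153 × 0.172 × 0.55 = 0.01447.
Expected number = 0.01447 × 2000 = 28.95 ≈ 29.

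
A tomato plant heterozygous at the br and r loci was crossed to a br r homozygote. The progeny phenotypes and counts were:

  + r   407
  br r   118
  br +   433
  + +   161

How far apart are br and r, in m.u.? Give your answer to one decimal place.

The two most frequent classes, + r (407) and br + (433), are the parental types, so the F1 was + r / br +.
The recombinant classes are + + and br r: 161 + 118 = 279.
Recombination frequency = 279/1119 = 0.2493 ≈ 24.9%, i.e. 24.9 m.u.

24.9 m.u.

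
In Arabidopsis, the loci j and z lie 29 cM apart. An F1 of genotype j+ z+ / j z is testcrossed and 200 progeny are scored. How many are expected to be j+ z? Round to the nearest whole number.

29

A map distance of 29 cM corresponds to a recombination frequency of 0.290.
The F1 is j+ z+ / j z, so j+ z is a recombinant gamete class with expected frequency r/2 = 0.290/2 = 0.1450.
Expected number = 0.1450 × 200 = 29.00 ≈ 29.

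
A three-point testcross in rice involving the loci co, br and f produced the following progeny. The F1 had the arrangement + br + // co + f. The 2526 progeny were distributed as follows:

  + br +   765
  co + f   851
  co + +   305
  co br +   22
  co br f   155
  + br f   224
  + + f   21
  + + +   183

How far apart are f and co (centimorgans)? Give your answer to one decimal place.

The two rarest classes, co br + and + + f, are the double crossovers. Comparing them with the parentals, only the co allele has switched, so co is the middle locus and the order is br – co – f.
Crossovers in the co–f interval produce the single-crossover classes + br f and co + + (224 + 305 = 529) plus the double crossovers (43).
RF(co–f) = (529 + 43) / 2526 = 572/2526 = 0.2264 → 22.6 centimorgans.

22.6 centimorgans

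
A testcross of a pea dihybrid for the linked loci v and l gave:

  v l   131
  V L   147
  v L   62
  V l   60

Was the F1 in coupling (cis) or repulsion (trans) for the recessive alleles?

cis

The two most frequent classes are V L (147) and v l (131); these are the parental (non-recombinant) types.
So the F1 carried V L on one chromosome and v l on the other — the recessive alleles are on the same chromosome (cis / coupling).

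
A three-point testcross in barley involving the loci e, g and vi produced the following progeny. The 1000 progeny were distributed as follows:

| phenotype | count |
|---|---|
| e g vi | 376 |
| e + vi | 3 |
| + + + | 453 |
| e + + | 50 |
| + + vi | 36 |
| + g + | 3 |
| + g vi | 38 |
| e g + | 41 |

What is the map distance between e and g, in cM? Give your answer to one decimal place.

The two most frequent reciprocal classes, + + + and e g vi, are the parental types, so the F1 was + + + / e g vi.
The two rarest classes, + g + and e + vi, are the double crossovers. Comparing them with the parentals, only the g allele has switched, so g is the middle locus and the order is vi – g – e.
Crossovers in the g–e interval produce the single-crossover classes e + + and + g vi (50 + 38 = 88) plus the double crossovers (6).
RF(g–e) = (88 + 6) / 1000 = 94/1000 = 0.0940 → 9.4 cM.

9.4 cM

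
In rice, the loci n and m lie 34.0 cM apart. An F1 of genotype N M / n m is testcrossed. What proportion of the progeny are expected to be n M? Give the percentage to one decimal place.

A map distance of 34.0 cM corresponds to a recombination frequency of 0.340.
The F1 is N M / n m, so n M is a recombinant gamete class with expected frequency r/2 = 0.340/2 = 0.1700.
That is 0.1700 = 17.0% of the progeny.

17.0%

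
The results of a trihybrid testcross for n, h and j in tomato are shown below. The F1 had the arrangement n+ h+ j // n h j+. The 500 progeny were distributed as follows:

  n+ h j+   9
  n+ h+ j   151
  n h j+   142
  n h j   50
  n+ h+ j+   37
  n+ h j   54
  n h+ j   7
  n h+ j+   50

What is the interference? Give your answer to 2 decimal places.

0.35

The two rarest classes, n h+ j and n+ h j+, are the double crossovers. Comparing them with the parentals, only the n allele has switched, so n is the middle locus and the order is j – n – h.
j–n: (87 + 16)/500 = 0.2060; n–h: (104 + 16)/500 = 0.2400.
Expected DCO frequency = 0.2060 × 0.2400 ≈ 0.04944; observed = 16/500 ≈ 0.03200.
Coefficient of coincidence = 0.03200/0.04944 ≈ 0.65; interference = 1 − 0.65 = 0.35.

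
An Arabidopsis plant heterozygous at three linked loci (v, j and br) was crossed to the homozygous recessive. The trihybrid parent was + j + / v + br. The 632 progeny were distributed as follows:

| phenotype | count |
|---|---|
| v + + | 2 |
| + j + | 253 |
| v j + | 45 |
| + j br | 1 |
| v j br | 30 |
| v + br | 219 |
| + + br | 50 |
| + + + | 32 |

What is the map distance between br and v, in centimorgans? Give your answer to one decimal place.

15.5 centimorgans

The two rarest classes, + j br and v + +, are the double crossovers. Comparing them with the parentals, only the br allele has switched, so br is the middle locus and the order is v – br – j.
Crossovers in the v–br interval produce the single-crossover classes v j + and + + br (45 + 50 = 95) plus the double crossovers (3).
RF(v–br) = (95 + 3) / 632 = 98/632 = 0.1551 → 15.5 centimorgans.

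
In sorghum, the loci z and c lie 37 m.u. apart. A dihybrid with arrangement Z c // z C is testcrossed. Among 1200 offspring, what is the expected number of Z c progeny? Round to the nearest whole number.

A map distance of 37 m.u. corresponds to a recombination frequency of 0.370.
The F1 is Z c / z C, so Z c is a parental gamete class with expected frequency (1 − r)/2 = 0.630/2 = 0.3150.
Expected number = 0.3150 × 1200 = 378.00 ≈ 378.

378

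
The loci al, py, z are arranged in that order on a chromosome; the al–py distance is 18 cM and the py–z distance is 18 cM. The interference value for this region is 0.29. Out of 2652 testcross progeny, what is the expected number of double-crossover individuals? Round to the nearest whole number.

Map distances give recombination frequencies of 0.180 and 0.180 for the two intervals.
With interference 0.29 (so coincidence = 0.71), expected double-crossover frequency = 0.180 × 0.180 × 0.71 = 0.02300.
Expected number = 0.02300 × 2652 = 61.01 ≈ 61.

61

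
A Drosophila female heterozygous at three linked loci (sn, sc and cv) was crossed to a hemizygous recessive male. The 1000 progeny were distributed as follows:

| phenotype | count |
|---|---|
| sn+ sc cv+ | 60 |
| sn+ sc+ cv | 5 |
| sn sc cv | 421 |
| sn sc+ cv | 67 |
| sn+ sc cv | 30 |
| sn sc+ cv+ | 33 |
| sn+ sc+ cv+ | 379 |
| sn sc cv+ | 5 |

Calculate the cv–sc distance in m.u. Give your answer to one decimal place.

The two most frequent reciprocal classes, sn sc cv and sn+ sc+ cv+, are the parental types, so the F1 was sn sc cv / sn+ sc+ cv+.
The two rarest classes, sn sc cv+ and sn+ sc+ cv, are the double crossovers. Comparing them with the parentals, only the cv allele has switched, so cv is the middle locus and the order is sn – cv – sc.
Crossovers in the cv–sc interval produce the single-crossover classes sn sc+ cv and sn+ sc cv+ (67 + 60 = 127) plus the double crossovers (10).
RF(cv–sc) = (127 + 10) / 1000 = 137/1000 = 0.1370 → 13.7 m.u.

13.7 m.u.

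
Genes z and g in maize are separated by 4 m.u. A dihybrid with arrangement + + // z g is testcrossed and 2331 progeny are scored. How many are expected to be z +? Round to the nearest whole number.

A map distance of 4 m.u. corresponds to a recombination frequency of 0.040.
The F1 is + + / z g, so z + is a recombinant gamete class with expected frequency r/2 = 0.040/2 = 0.0200.
Expected number = 0.0200 × 2331 = 46.62 ≈ 47.

47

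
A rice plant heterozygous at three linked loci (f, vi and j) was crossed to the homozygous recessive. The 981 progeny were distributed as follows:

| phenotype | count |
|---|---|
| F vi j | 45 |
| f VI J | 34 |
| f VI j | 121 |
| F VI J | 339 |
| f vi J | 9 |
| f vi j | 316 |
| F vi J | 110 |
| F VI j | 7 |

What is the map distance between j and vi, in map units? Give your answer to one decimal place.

25.2 map units

The two most frequent reciprocal classes, F VI J and f vi j, are the parental types, so the F1 was F VI J / f vi j.
The two rarest classes, F VI j and f vi J, are the double crossovers. Comparing them with the parentals, only the j allele has switched, so j is the middle locus and the order is vi – j – f.
Crossovers in the vi–j interval produce the single-crossover classes F vi J and f VI j (110 + 121 = 231) plus the double crossovers (16).
RF(vi–j) = (231 + 16) / 981 = 247/981 = 0.2518 → 25.2 map units.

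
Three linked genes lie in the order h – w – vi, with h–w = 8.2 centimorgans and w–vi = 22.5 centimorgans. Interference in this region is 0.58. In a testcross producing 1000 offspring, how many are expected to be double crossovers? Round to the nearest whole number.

Map distances give recombination frequencies of 0.082 and 0.225 for the two intervals.
With interference 0.58 (so coincidence = 0.42), expected double-crossover frequency = 0.082 × 0.225 × 0.42 = 0.00775.
Expected number = 0.00775 × 1000 = 7.75 ≈ 8.

8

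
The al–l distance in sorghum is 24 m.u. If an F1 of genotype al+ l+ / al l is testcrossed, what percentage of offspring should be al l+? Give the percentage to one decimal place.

12.0%

A map distance of 24 m.u. corresponds to a recombination frequency of 0.240.
The F1 is al+ l+ / al l, so al l+ is a recombinant gamete class with expected frequency r/2 = 0.240/2 = 0.1200.
That is 0.1200 = 12.0% of the progeny.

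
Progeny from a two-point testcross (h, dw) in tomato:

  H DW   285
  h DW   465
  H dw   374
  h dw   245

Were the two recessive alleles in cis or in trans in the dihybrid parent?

trans

The two most frequent classes are H dw (374) and h DW (465); these are the parental (non-recombinant) types.
So the F1 carried H dw on one chromosome and h DW on the other — the recessive alleles are on opposite chromosomes (trans / repulsion).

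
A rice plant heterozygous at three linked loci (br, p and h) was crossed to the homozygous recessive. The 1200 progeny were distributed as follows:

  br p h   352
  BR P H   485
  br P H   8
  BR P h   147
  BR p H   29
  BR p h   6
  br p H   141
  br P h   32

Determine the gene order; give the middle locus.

br

The two most frequent reciprocal classes, br p h and BR P H, are the parental types, so the F1 was br p h / BR P H.
The two rarest classes, BR p h and br P H, are the double crossovers. Comparing them with the parentals, only the br allele has switched, so br is the middle locus and the order is p – br – h.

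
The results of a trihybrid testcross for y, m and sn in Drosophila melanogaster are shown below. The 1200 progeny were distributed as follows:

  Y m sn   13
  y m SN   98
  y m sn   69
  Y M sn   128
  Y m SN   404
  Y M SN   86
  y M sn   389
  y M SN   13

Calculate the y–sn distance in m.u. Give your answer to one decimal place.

The two most frequent reciprocal classes, y M sn and Y m SN, are the parental types, so the F1 was y M sn / Y m SN.
The two rarest classes, y M SN and Y m sn, are the double crossovers. Comparing them with the parentals, only the sn allele has switched, so sn is the middle locus and the order is m – sn – y.
Crossovers in the sn–y interval produce the single-crossover classes Y M sn and y m SN (128 + 98 = 226) plus the double crossovers (26).
RF(sn–y) = (226 + 26) / 1200 = 252/1200 = 0.2100 → 21.0 m.u.

21.0 m.u.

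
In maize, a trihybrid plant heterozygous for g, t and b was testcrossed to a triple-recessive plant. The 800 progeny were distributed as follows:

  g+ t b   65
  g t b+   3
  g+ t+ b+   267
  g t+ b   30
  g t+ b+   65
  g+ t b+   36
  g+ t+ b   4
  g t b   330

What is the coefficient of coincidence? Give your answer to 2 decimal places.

0.56

The two most frequent reciprocal classes, g t b and g+ t+ b+, are the parental types, so the F1 was g t b / g+ t+ b+.
The two rarest classes, g t b+ and g+ t+ b, are the double crossovers. Comparing them with the parentals, only the b allele has switched, so b is the middle locus and the order is g – b – t.
g–b: (130 + 7)/800 = 0.1713; b–t: (66 + 7)/800 = 0.0912.
Expected DCO frequency = 0.1713 × 0.0912 ≈ 0.01562; observed = 7/800 ≈ 0.00875.
Coefficient of coincidence = 0.00875/0.01562 ≈ 0.56.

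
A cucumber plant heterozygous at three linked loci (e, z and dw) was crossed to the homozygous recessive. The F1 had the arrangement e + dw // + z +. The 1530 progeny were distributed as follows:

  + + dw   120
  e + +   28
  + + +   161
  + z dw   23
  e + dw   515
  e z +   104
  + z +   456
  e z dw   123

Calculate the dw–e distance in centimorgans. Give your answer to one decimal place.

18.0 centimorgans

The two rarest classes, e + + and + z dw, are the double crossovers. Comparing them with the parentals, only the dw allele has switched, so dw is the middle locus and the order is z – dw – e.
Crossovers in the dw–e interval produce the single-crossover classes + + dw and e z + (120 + 104 = 224) plus the double crossovers (51).
RF(dw–e) = (224 + 51) / 1530 = 275/1530 = 0.1797 → 18.0 centimorgans.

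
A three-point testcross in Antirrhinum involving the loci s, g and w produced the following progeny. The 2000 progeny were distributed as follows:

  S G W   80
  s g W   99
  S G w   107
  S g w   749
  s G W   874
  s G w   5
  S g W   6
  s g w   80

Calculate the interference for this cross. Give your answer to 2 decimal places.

0.41

The two most frequent reciprocal classes, S g w and s G W, are the parental types, so the F1 was S g w / s G W.
The two rarest classes, S g W and s G w, are the double crossovers. Comparing them with the parentals, only the w allele has switched, so w is the middle locus and the order is s – w – g.
s–w: (160 + 11)/2000 = 0.0855; w–g: (206 + 11)/2000 = 0.1085.
Expected DCO frequency = 0.0855 × 0.1085 ≈ 0.00928; observed = 11/2000 ≈ 0.00550.
Coefficient of coincidence = 0.00550/0.00928 ≈ 0.59; interference = 1 − 0.59 = 0.41.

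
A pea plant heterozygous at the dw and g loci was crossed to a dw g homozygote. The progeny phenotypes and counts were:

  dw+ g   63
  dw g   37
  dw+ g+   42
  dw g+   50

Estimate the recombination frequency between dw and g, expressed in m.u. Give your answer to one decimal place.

The two most frequent classes, dw+ g (63) and dw g+ (50), are the parental types, so the F1 was dw+ g / dw g+.
The recombinant classes are dw+ g+ and dw g: 42 + 37 = 79.
Recombination frequency = 79/192 = 0.4115 ≈ 41.1%, i.e. 41.1 m.u.

41.1 m.u.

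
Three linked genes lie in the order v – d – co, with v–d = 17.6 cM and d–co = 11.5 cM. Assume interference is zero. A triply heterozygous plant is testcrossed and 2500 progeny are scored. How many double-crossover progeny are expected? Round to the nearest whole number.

Map distances give recombination frequencies of 0.176 and 0.115 for the two intervals.
With no interference, expected double-crossover frequency = 0.176 × 0.115 = 0.02024.
Expected number = 0.02024 × 2500 = 50.60 ≈ 51.

51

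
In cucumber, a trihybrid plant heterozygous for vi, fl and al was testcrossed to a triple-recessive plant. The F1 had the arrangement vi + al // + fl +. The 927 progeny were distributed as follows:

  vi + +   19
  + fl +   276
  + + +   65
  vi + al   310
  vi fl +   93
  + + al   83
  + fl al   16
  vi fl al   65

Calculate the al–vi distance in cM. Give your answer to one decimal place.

The two rarest classes, vi + + and + fl al, are the double crossovers. Comparing them with the parentals, only the al allele has switched, so al is the middle locus and the order is vi – al – fl.
Crossovers in the vi–al interval produce the single-crossover classes + + al and vi fl + (83 + 93 = 176) plus the double crossovers (35).
RF(vi–al) = (176 + 35) / 927 = 211/927 = 0.2276 → 22.8 cM.

22.8 cM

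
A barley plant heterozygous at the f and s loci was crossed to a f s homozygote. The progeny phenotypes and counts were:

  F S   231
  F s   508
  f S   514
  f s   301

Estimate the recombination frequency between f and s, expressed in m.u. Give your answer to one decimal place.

The two most frequent classes, F s (508) and f S (514), are the parental types, so the F1 was F s / f S.
The recombinant classes are F S and f s: 231 + 301 = 532.
Recombination frequency = 532/1554 = 0.3423 ≈ 34.2%, i.e. 34.2 m.u.

34.2 m.u.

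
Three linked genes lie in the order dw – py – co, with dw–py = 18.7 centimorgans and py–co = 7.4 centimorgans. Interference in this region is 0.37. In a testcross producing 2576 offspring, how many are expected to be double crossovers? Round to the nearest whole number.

Map distances give recombination frequencies of 0.187 and 0.074 for the two intervals.
With interference 0.37 (so coincidence = 0.63), expected double-crossover frequency = 0.187 × 0.074 × 0.63 = 0.00872.
Expected number = 0.00872 × 2576 = 22.46 ≈ 22.

22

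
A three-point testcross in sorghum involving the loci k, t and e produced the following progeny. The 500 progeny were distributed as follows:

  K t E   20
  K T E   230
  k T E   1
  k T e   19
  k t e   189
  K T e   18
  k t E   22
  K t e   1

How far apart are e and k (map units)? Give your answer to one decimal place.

The two most frequent reciprocal classes, K T E and k t e, are the parental types, so the F1 was K T E / k t e.
The two rarest classes, k T E and K t e, are the double crossovers. Comparing them with the parentals, only the k allele has switched, so k is the middle locus and the order is t – k – e.
Crossovers in the k–e interval produce the single-crossover classes K T e and k t E (18 + 22 = 40) plus the double crossovers (2).
RF(k–e) = (40 + 2) / 500 = 42/500 = 0.0840 → 8.4 map units.

8.4 map units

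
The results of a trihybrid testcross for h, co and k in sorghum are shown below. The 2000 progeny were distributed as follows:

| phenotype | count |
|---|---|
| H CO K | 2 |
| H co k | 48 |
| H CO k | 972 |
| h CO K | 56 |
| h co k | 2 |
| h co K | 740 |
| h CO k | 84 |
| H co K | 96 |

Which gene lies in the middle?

The two most frequent reciprocal classes, h co K and H CO k, are the parental types, so the F1 was h co K / H CO k.
The two rarest classes, h co k and H CO K, are the double crossovers. Comparing them with the parentals, only the k allele has switched, so k is the middle locus and the order is h – k – co.

k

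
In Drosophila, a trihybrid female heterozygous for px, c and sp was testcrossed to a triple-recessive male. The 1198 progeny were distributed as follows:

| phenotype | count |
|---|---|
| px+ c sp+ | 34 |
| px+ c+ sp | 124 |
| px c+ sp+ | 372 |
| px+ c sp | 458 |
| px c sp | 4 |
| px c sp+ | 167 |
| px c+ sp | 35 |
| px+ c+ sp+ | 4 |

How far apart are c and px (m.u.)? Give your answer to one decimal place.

25.0 m.u.

The two most frequent reciprocal classes, px+ c sp and px c+ sp+, are the parental types, so the F1 was px+ c sp / px c+ sp+.
The two rarest classes, px c sp and px+ c+ sp+, are the double crossovers. Comparing them with the parentals, only the px allele has switched, so px is the middle locus and the order is c – px – sp.
Crossovers in the c–px interval produce the single-crossover classes px+ c+ sp and px c sp+ (124 + 167 = 291) plus the double crossovers (8).
RF(c–px) = (291 + 8) / 1198 = 299/1198 = 0.2496 → 25.0 m.u.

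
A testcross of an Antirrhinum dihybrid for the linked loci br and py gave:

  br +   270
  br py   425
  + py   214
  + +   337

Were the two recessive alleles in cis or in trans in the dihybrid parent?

The two most frequent classes are + + (337) and br py (425); these are the parental (non-recombinant) types.
So the F1 carried + + on one chromosome and br py on the other — the recessive alleles are on the same chromosome (cis / coupling).

cis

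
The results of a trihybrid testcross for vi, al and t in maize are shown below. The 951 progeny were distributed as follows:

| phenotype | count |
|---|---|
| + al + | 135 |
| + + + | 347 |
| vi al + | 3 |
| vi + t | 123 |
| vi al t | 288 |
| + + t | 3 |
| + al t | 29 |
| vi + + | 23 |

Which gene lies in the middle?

t

The two most frequent reciprocal classes, vi al t and + + +, are the parental types, so the F1 was vi al t / + + +.
The two rarest classes, vi al + and + + t, are the double crossovers. Comparing them with the parentals, only the t allele has switched, so t is the middle locus and the order is al – t – vi.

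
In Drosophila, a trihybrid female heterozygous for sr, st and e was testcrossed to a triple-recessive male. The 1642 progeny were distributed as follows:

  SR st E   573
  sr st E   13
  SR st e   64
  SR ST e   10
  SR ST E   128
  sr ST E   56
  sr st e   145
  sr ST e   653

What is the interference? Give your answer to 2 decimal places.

0.11

The two most frequent reciprocal classes, SR st E and sr ST e, are the parental types, so the F1 was SR st E / sr ST e.
The two rarest classes, sr st E and SR ST e, are the double crossovers. Comparing them with the parentals, only the sr allele has switched, so sr is the middle locus and the order is st – sr – e.
st–sr: (273 + 23)/1642 = 0.1803; sr–e: (120 + 23)/1642 = 0.0871.
Expected DCO frequency = 0.1803 × 0.0871 ≈ 0.01570; observed = 23/1642 ≈ 0.01401.
Coefficient of coincidence = 0.01401/0.01570 ≈ 0.89; interference = 1 − 0.89 = 0.11.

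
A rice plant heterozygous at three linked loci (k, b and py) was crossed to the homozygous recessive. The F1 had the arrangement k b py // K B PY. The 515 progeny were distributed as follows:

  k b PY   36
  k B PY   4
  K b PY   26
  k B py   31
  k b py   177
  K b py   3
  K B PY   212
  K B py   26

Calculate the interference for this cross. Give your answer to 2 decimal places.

The two rarest classes, K b py and k B PY, are the double crossovers. Comparing them with the parentals, only the k allele has switched, so k is the middle locus and the order is b – k – py.
b–k: (57 + 7)/515 = 0.1243; k–py: (62 + 7)/515 = 0.1340.
Expected DCO frequency = 0.1243 × 0.1340 ≈ 0.01666; observed = 7/515 ≈ 0.01359.
Coefficient of coincidence = 0.01359/0.01666 ≈ 0.82; interference = 1 − 0.82 = 0.18.

0.18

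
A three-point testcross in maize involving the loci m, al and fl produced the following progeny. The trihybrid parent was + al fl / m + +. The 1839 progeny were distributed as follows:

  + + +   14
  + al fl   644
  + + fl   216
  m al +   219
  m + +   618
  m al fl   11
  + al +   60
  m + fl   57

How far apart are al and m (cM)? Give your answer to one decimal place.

The two rarest classes, m al fl and + + +, are the double crossovers. Comparing them with the parentals, only the m allele has switched, so m is the middle locus and the order is al – m – fl.
Crossovers in the al–m interval produce the single-crossover classes + + fl and m al + (216 + 219 = 435) plus the double crossovers (25).
RF(al–m) = (435 + 25) / 1839 = 460/1839 = 0.2501 → 25.0 cM.

25.0 cM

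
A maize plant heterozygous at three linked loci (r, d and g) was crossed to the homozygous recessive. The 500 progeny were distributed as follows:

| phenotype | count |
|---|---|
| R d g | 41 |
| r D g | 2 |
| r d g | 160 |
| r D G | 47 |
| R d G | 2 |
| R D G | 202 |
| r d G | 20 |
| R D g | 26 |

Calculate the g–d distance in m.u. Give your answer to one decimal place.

10.0 m.u.

The two most frequent reciprocal classes, r d g and R D G, are the parental types, so the F1 was r d g / R D G.
The two rarest classes, r D g and R d G, are the double crossovers. Comparing them with the parentals, only the d allele has switched, so d is the middle locus and the order is g – d – r.
Crossovers in the g–d interval produce the single-crossover classes r d G and R D g (20 + 26 = 46) plus the double crossovers (4).
RF(g–d) = (46 + 4) / 500 = 50/500 = 0.1000 → 10.0 m.u.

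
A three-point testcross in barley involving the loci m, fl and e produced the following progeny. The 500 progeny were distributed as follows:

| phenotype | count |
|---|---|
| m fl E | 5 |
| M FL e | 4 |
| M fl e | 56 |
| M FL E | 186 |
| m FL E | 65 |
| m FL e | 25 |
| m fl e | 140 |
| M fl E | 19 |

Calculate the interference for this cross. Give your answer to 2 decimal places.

The two most frequent reciprocal classes, M FL E and m fl e, are the parental types, so the F1 was M FL E / m fl e.
The two rarest classes, M FL e and m fl E, are the double crossovers. Comparing them with the parentals, only the e allele has switched, so e is the middle locus and the order is fl – e – m.
fl–e: (44 + 9)/500 = 0.1060; e–m: (121 + 9)/500 = 0.2600.
Expected DCO frequency = 0.1060 × 0.2600 ≈ 0.02756; observed = 9/500 ≈ 0.01800.
Coefficient of coincidence = 0.01800/0.02756 ≈ 0.65; interference = 1 − 0.65 = 0.35.

0.35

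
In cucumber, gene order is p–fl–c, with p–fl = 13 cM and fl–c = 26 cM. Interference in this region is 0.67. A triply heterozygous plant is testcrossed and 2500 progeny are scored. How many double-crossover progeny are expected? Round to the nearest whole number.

Map distances give recombination frequencies of 0.130 and 0.260 for the two intervals.
With interference 0.67 (so coincidence = 0.33), expected double-crossover frequency = 0.130 × 0.260 × 0.33 = 0.01115.
Expected number = 0.01115 × 2500 = 27.89 ≈ 28.

28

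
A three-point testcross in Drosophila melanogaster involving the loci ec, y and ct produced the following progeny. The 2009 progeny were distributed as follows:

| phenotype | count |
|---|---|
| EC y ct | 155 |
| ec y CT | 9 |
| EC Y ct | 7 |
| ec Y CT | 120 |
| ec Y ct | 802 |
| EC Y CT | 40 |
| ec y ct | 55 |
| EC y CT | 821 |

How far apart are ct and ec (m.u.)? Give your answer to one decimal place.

The two most frequent reciprocal classes, ec Y ct and EC y CT, are the parental types, so the F1 was ec Y ct / EC y CT.
The two rarest classes, EC Y ct and ec y CT, are the double crossovers. Comparing them with the parentals, only the ec allele has switched, so ec is the middle locus and the order is ct – ec – y.
Crossovers in the ct–ec interval produce the single-crossover classes ec Y CT and EC y ct (120 + 155 = 275) plus the double crossovers (16).
RF(ct–ec) = (275 + 16) / 2009 = 291/2009 = 0.1448 → 14.5 m.u.

14.5 m.u.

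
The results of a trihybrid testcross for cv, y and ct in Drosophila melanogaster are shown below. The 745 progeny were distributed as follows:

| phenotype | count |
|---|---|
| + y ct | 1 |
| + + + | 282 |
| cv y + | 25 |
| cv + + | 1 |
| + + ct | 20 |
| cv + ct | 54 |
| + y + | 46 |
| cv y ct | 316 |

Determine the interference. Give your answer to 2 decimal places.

0.69

The two most frequent reciprocal classes, cv y ct and + + +, are the parental types, so the F1 was cv y ct / + + +.
The two rarest classes, + y ct and cv + +, are the double crossovers. Comparing them with the parentals, only the cv allele has switched, so cv is the middle locus and the order is y – cv – ct.
y–cv: (100 + 2)/745 = 0.1369; cv–ct: (45 + 2)/745 = 0.0631.
Expected DCO frequency = 0.1369 × 0.0631 ≈ 0.00864; observed = 2/745 ≈ 0.00268.
Coefficient of coincidence = 0.00268/0.00864 ≈ 0.31; interference = 1 − 0.31 = 0.69.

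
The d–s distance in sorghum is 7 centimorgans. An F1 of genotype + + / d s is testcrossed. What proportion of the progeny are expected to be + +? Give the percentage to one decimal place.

A map distance of 7 centimorgans corresponds to a recombination frequency of 0.070.
The F1 is + + / d s, so + + is a parental gamete class with expected frequency (1 − r)/2 = 0.930/2 = 0.4650.
That is 0.4650 = 46.5% of the progeny.

46.5%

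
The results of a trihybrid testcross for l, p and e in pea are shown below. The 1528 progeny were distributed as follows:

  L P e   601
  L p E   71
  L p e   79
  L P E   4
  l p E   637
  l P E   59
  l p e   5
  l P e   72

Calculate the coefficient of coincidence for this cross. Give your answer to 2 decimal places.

The two most frequent reciprocal classes, L P e and l p E, are the parental types, so the F1 was L P e / l p E.
The two rarest classes, L P E and l p e, are the double crossovers. Comparing them with the parentals, only the e allele has switched, so e is the middle locus and the order is p – e – l.
p–e: (138 + 9)/1528 = 0.0962; e–l: (143 + 9)/1528 = 0.0995.
Expected DCO frequency = 0.0962 × 0.0995 ≈ 0.00957; observed = 9/1528 ≈ 0.00589.
Coefficient of coincidence = 0.00589/0.00957 ≈ 0.62.

0.62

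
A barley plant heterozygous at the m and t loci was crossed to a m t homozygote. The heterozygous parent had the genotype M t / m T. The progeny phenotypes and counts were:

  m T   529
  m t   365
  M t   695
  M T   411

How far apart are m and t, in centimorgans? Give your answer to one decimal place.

38.8 centimorgans

The recombinant classes are M T and m t: 411 + 365 = 776.
Recombination frequency = 776/2000 = 0.3880 ≈ 38.8%, i.e. 38.8 centimorgans.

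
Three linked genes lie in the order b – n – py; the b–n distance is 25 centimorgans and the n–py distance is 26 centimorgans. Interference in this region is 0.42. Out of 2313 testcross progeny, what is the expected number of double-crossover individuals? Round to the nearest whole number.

87

Map distances give recombination frequencies of 0.250 and 0.260 for the two intervals.
With interference 0.42 (so coincidence = 0.58), expected double-crossover frequency = 0.250 × 0.260 × 0.58 = 0.03770.
Expected number = 0.03770 × 2313 = 87.20 ≈ 87.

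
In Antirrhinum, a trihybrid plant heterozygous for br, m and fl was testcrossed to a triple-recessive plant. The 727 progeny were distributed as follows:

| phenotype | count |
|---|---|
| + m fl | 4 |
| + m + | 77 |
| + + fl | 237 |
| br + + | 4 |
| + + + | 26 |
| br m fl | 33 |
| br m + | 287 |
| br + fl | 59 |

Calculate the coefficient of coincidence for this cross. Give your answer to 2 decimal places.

The two most frequent reciprocal classes, br m + and + + fl, are the parental types, so the F1 was br m + / + + fl.
The two rarest classes, br + + and + m fl, are the double crossovers. Comparing them with the parentals, only the m allele has switched, so m is the middle locus and the order is br – m – fl.
br–m: (136 + 8)/727 = 0.1981; m–fl: (59 + 8)/727 = 0.0922.
Expected DCO frequency = 0.1981 × 0.0922 ≈ 0.01826; observed = 8/727 ≈ 0.01100.
Coefficient of coincidence = 0.01100/0.01826 ≈ 0.60.

0.60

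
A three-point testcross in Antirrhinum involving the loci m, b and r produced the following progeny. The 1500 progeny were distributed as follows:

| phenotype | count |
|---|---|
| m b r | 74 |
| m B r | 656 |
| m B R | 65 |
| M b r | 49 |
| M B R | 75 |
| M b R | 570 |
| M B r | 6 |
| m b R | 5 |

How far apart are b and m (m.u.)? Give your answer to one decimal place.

The two most frequent reciprocal classes, M b R and m B r, are the parental types, so the F1 was M b R / m B r.
The two rarest classes, m b R and M B r, are the double crossovers. Comparing them with the parentals, only the m allele has switched, so m is the middle locus and the order is b – m – r.
Crossovers in the b–m interval produce the single-crossover classes M B R and m b r (75 + 74 = 149) plus the double crossovers (11).
RF(b–m) = (149 + 11) / 1500 = 160/1500 = 0.1067 → 10.7 m.u.

10.7 m.u.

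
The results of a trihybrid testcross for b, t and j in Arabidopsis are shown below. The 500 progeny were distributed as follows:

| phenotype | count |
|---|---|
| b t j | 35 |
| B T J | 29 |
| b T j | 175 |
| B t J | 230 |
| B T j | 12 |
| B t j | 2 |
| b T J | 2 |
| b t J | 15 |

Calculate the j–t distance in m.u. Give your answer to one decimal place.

13.6 m.u.

The two most frequent reciprocal classes, B t J and b T j, are the parental types, so the F1 was B t J / b T j.
The two rarest classes, B t j and b T J, are the double crossovers. Comparing them with the parentals, only the j allele has switched, so j is the middle locus and the order is t – j – b.
Crossovers in the t–j interval produce the single-crossover classes B T J and b t j (29 + 35 = 64) plus the double crossovers (4).
RF(t–j) = (64 + 4) / 500 = 68/500 = 0.1360 → 13.6 m.u.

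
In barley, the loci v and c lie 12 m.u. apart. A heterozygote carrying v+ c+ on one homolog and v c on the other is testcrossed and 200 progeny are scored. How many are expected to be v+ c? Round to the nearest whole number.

A map distance of 12 m.u. corresponds to a recombination frequency of 0.120.
The F1 is v+ c+ / v c, so v+ c is a recombinant gamete class with expected frequency r/2 = 0.120/2 = 0.0600.
Expected number = 0.0600 × 200 = 12.00 ≈ 12.

12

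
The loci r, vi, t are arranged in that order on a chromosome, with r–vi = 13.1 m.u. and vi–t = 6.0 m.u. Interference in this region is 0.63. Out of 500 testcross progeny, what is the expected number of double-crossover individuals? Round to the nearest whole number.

Map distances give recombination frequencies of 0.131 and 0.060 for the two intervals.
With interference 0.63 (so coincidence = 0.37), expected double-crossover frequency = 0.131 × 0.060 × 0.37 = 0.00291.
Expected number = 0.00291 × 500 = 1.45 ≈ 1.

1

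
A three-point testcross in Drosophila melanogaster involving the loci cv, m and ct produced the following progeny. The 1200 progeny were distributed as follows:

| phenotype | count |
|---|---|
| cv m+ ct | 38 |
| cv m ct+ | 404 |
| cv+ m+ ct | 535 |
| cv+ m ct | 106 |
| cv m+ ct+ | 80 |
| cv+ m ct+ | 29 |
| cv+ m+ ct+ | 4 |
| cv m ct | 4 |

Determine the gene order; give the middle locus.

ct

The two most frequent reciprocal classes, cv m ct+ and cv+ m+ ct, are the parental types, so the F1 was cv m ct+ / cv+ m+ ct.
The two rarest classes, cv m ct and cv+ m+ ct+, are the double crossovers. Comparing them with the parentals, only the ct allele has switched, so ct is the middle locus and the order is cv – ct – m.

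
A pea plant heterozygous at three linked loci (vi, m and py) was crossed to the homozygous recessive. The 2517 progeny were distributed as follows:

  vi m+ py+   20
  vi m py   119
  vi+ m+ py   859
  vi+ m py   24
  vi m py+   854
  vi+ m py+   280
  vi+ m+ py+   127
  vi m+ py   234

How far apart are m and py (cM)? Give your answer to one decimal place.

The two most frequent reciprocal classes, vi m py+ and vi+ m+ py, are the parental types, so the F1 was vi m py+ / vi+ m+ py.
The two rarest classes, vi m+ py+ and vi+ m py, are the double crossovers. Comparing them with the parentals, only the m allele has switched, so m is the middle locus and the order is vi – m – py.
Crossovers in the m–py interval produce the single-crossover classes vi m py and vi+ m+ py+ (119 + 127 = 246) plus the double crossovers (44).
RF(m–py) = (246 + 44) / 2517 = 290/2517 = 0.1152 → 11.5 cM.

11.5 cM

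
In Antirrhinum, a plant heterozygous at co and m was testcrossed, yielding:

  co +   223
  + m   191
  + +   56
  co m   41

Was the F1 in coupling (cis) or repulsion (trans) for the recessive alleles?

trans

The two most frequent classes are + m (191) and co + (223); these are the parental (non-recombinant) types.
So the F1 carried + m on one chromosome and co + on the other — the recessive alleles are on opposite chromosomes (trans / repulsion).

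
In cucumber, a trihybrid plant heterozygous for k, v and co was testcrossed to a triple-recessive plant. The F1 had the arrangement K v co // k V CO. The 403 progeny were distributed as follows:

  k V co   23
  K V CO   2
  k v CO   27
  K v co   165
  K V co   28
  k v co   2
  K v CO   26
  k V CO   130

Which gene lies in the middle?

The two rarest classes, k v co and K V CO, are the double crossovers. Comparing them with the parentals, only the k allele has switched, so k is the middle locus and the order is co – k – v.

k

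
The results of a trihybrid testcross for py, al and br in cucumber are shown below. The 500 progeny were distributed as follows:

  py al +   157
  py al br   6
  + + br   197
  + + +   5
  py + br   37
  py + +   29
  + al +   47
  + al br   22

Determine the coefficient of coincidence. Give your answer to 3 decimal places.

0.934

The two most frequent reciprocal classes, + + br and py al +, are the parental types, so the F1 was + + br / py al +.
The two rarest classes, + + + and py al br, are the double crossovers. Comparing them with the parentals, only the br allele has switched, so br is the middle locus and the order is al – br – py.
al–br: (51 + 11)/500 = 0.1240; br–py: (84 + 11)/500 = 0.1900.
Expected DCO frequency = 0.1240 × 0.1900 ≈ 0.02356; observed = 11/500 ≈ 0.02200.
Coefficient of coincidence = 0.02200/0.02356 ≈ 0.934.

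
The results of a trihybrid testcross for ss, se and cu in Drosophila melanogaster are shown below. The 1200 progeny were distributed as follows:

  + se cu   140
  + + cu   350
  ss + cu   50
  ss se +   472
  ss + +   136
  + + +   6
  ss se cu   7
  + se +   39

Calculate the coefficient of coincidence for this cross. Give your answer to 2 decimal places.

The two most frequent reciprocal classes, ss se + and + + cu, are the parental types, so the F1 was ss se + / + + cu.
The two rarest classes, ss se cu and + + +, are the double crossovers. Comparing them with the parentals, only the cu allele has switched, so cu is the middle locus and the order is se – cu – ss.
se–cu: (276 + 13)/1200 = 0.2408; cu–ss: (89 + 13)/1200 = 0.0850.
Expected DCO frequency = 0.2408 × 0.0850 ≈ 0.02047; observed = 13/1200 ≈ 0.01083.
Coefficient of coincidence = 0.01083/0.02047 ≈ 0.53.

0.53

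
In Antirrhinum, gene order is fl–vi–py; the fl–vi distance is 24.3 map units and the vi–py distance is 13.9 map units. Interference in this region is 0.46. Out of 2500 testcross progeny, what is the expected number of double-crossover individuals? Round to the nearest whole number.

Map distances give recombination frequencies of 0.243 and 0.139 for the two intervals.
With interference 0.46 (so coincidence = 0.54), expected double-crossover frequency = 0.243 × 0.139 × 0.54 = 0.01824.
Expected number = 0.01824 × 2500 = 45.60 ≈ 46.

46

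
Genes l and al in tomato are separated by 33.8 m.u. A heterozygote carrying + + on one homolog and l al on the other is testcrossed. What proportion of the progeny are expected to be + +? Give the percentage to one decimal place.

33.1%

A map distance of 33.8 m.u. corresponds to a recombination frequency of 0.338.
The F1 is + + / l al, so + + is a parental gamete class with expected frequency (1 − r)/2 = 0.662/2 = 0.3310.
That is 0.3310 = 33.1% of the progeny.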